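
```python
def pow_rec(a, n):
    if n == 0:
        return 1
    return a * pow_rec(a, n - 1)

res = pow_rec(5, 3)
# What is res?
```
Call trace:
pow_rec(a=5, n=3)
  pow_rec(a=5, n=2)
    pow_rec(a=5, n=1)
      pow_rec(a=5, n=0)
      -> return 1
    -> return 5
  -> return 25
-> return 125

Final answer: 125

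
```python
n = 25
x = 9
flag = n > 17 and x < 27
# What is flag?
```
Trace:
  n=25
  n=25, x=9
  n=25, x=9, flag=True

Final answer: True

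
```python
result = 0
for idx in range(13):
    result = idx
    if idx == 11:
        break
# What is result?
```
Trace:
  result=0
  result=0, idx=0
  result=1, idx=1
  result=2, idx=2
  result=3, idx=3
  result=4, idx=4
  result=5, idx=5
  result=6, idx=6
  result=7, idx=7
  result=8, idx=8
  result=9, idx=9
  result=10, idx=10
  result=11, idx=11

Final answer: 11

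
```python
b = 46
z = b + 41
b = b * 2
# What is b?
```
Trace:
  b=46
  b=46, z=87
  b=92, z=87

Final answer: 92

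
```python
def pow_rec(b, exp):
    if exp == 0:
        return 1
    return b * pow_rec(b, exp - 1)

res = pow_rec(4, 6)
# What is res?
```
Call trace:
pow_rec(b=4, exp=6)
  pow_rec(b=4, exp=5)
    pow_rec(b=4, exp=4)
      pow_rec(b=4, exp=3)
        pow_rec(b=4, exp=2)
          pow_rec(b=4, exp=1)
            pow_rec(b=4, exp=0)
            -> return 1
          -> return 4
        -> return 16
      -> return 64
    -> return 256
  -> return 1024
-> return 4096

Final answer: 4096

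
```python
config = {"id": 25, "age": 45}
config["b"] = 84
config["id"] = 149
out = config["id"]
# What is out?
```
Trace:
  config={'id': 25, 'age': 45}
  config={'id': 25, 'age': 45, 'b': 84}
  config={'id': 149, 'age': 45, 'b': 84}
  config={'id': 149, 'age': 45, 'b': 84}, out=149

Final answer: 149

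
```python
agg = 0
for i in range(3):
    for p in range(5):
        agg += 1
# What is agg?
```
Trace:
  agg=0
  agg=1, i=0, p=0
  agg=2, i=0, p=1
  agg=3, i=0, p=2
  agg=4, i=0, p=3
  agg=5, i=0, p=4
  agg=6, i=1, p=0
  agg=7, i=1, p=1
  agg=8, i=1, p=2
  agg=9, i=1, p=3
  agg=10, i=1, p=4
  agg=11, i=2, p=0
  agg=12, i=2, p=1
  agg=13, i=2, p=2
  agg=14, i=2, p=3
  agg=15, i=2, p=4

Final answer: 15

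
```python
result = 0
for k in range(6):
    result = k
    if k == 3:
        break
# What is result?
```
Trace:
  result=0
  result=0, k=0
  result=1, k=1
  result=2, k=2
  result=3, k=3

Final answer: 3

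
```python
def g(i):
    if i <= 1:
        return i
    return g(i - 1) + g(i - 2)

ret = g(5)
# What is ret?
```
Call trace (a repeated sub-call is expanded the first time; later identical calls just restate its return value):
g(i=5)
  g(i=4)
    g(i=3)
      g(i=2)
        g(i=1)
        -> return 1
        g(i=0)
        -> return 0
      -> return 1
      g(i=1)
      -> return 1
    -> return 2
    g(i=2) -> return 1  (same call as traced above)
  -> return 3
  g(i=3) -> return 2  (same call as traced above)
-> return 5

Final answer: 5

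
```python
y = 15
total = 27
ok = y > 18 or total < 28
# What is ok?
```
Trace:
  y=15
  y=15, total=27
  y=15, total=27, ok=True

Final answer: True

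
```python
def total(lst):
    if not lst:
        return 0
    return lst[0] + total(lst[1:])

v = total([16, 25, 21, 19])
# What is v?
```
Call trace:
total(lst=[16, 25, 21, 19])
  total(lst=[25, 21, 19])
    total(lst=[21, 19])
      total(lst=[19])
        total(lst=[])
        -> return 0
      -> return 19
    -> return 40
  -> return 65
-> return 81

Final answer: 81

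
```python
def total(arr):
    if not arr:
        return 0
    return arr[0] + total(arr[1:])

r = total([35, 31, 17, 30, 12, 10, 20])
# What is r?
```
Call trace:
total(arr=[35, 31, 17, 30, 12, 10, 20])
  total(arr=[31, 17, 30, 12, 10, 20])
    total(arr=[17, 30, 12, 10, 20])
      total(arr=[30, 12, 10, 20])
        total(arr=[12, 10, 20])
          total(arr=[10, 20])
            total(arr=[20])
              total(arr=[])
              -> return 0
            -> return 20
          -> return 30
        -> return 42
      -> return 72
    -> return 89
  -> return 120
-> return 155

Final answer: 155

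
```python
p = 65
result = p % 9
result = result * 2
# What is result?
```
Trace:
  p=65
  p=65, result=2
  p=65, result=4

Final answer: 4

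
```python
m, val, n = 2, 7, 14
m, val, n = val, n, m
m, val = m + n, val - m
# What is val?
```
Trace:
  m=2, val=7, n=14
  m=7, val=14, n=2
  m=9, val=7, n=2

Final answer: 7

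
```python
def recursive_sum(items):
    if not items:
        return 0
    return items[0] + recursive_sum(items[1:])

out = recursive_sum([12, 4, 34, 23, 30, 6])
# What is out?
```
Call trace:
recursive_sum(items=[12, 4, 34, 23, 30, 6])
  recursive_sum(items=[4, 34, 23, 30, 6])
    recursive_sum(items=[34, 23, 30, 6])
      recursive_sum(items=[23, 30, 6])
        recursive_sum(items=[30, 6])
          recursive_sum(items=[6])
            recursive_sum(items=[])
            -> return 0
          -> return 6
        -> return 36
      -> return 59
    -> return 93
  -> return 97
-> return 109

Final answer: 109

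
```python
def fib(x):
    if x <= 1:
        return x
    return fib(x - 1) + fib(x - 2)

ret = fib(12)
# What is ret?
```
Call trace (a repeated sub-call is expanded the first time; later identical calls just restate its return value):
fib(x=12)
  fib(x=11)
    fib(x=10)
      fib(x=9)
        fib(x=8)
          fib(x=7)
            fib(x=6)
              fib(x=5)
                fib(x=4)
                  fib(x=3)
                    fib(x=2)
                      fib(x=1)
                      -> return 1
                      fib(x=0)
                      -> return 0
                    -> return 1
                    fib(x=1)
                    -> return 1
                  -> return 2
                  fib(x=2) -> return 1  (same call as traced above)
                -> return 3
                fib(x=3) -> return 2  (same call as traced above)
              -> return 5
              fib(x=4) -> return 3  (same call as traced above)
            -> return 8
            fib(x=5) -> return 5  (same call as traced above)
          -> return 13
          fib(x=6) -> return 8  (same call as traced above)
        -> return 21
        fib(x=7) -> return 13  (same call as traced above)
      -> return 34
      fib(x=8) -> return 21  (same call as traced above)
    -> return 55
    fib(x=9) -> return 34  (same call as traced above)
  -> return 89
  fib(x=10) -> return 55  (same call as traced above)
-> return 144

Final answer: 144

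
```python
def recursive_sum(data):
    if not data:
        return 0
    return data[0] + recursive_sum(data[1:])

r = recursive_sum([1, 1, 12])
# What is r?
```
Call trace:
recursive_sum(data=[1, 1, 12])
  recursive_sum(data=[1, 12])
    recursive_sum(data=[12])
      recursive_sum(data=[])
      -> return 0
    -> return 12
  -> return 13
-> return 14

Final answer: 14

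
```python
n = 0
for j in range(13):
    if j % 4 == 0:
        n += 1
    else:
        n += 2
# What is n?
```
Trace:
  n=0
  n=1, j=0
  n=3, j=1
  n=5, j=2
  n=7, j=3
  n=8, j=4
  n=10, j=5
  n=12, j=6
  n=14, j=7
  n=15, j=8
  n=17, j=9
  n=19, j=10
  n=21, j=11
  n=22, j=12

Final answer: 22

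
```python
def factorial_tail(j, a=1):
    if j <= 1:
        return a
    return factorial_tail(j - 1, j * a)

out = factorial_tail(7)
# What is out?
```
Call trace:
factorial_tail(j=7, a=1)
  factorial_tail(j=6, a=7)
    factorial_tail(j=5, a=42)
      factorial_tail(j=4, a=210)
        factorial_tail(j=3, a=840)
          factorial_tail(j=2, a=2520)
            factorial_tail(j=1, a=5040)
            -> return 5040
          -> return 5040
        -> return 5040
      -> return 5040
    -> return 5040
  -> return 5040
-> return 5040

Final answer: 5040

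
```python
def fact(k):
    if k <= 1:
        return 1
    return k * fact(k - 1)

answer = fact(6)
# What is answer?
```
Call trace:
fact(k=6)
  fact(k=5)
    fact(k=4)
      fact(k=3)
        fact(k=2)
          fact(k=1)
          -> return 1
        -> return 2
      -> return 6
    -> return 24
  -> return 120
-> return 720

Final answer: 720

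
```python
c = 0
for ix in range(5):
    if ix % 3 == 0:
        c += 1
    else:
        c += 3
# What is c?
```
Trace:
  c=0
  c=1, ix=0
  c=4, ix=1
  c=7, ix=2
  c=8, ix=3
  c=11, ix=4

Final answer: 11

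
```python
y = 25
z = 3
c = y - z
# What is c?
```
Trace:
  y=25
  y=25, z=3
  y=25, z=3, c=22

Final answer: 22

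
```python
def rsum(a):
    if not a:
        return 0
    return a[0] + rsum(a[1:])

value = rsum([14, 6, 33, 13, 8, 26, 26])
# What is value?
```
Call trace:
rsum(a=[14, 6, 33, 13, 8, 26, 26])
  rsum(a=[6, 33, 13, 8, 26, 26])
    rsum(a=[33, 13, 8, 26, 26])
      rsum(a=[13, 8, 26, 26])
        rsum(a=[8, 26, 26])
          rsum(a=[26, 26])
            rsum(a=[26])
              rsum(a=[])
              -> return 0
            -> return 26
          -> return 52
        -> return 60
      -> return 73
    -> return 106
  -> return 112
-> return 126

Final answer: 126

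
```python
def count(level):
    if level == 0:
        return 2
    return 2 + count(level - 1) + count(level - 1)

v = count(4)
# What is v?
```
Call trace (a repeated sub-call is expanded the first time; later identical calls just restate its return value):
count(level=4)
  count(level=3)
    count(level=2)
      count(level=1)
        count(level=0)
        -> return 2
        count(level=0)
        -> return 2
      -> return 6
      count(level=1) -> return 6  (same call as traced above)
    -> return 14
    count(level=2) -> return 14  (same call as traced above)
  -> return 30
  count(level=3) -> return 30  (same call as traced above)
-> return 62

Final answer: 62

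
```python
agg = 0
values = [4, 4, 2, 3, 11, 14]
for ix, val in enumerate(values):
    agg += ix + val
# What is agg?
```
Trace:
  agg=0
  agg=4, ix=0, val=4
  agg=9, ix=1, val=4
  agg=13, ix=2, val=2
  agg=19, ix=3, val=3
  agg=34, ix=4, val=11
  agg=53, ix=5, val=14

Final answer: 53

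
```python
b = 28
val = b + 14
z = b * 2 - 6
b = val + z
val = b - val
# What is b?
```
Trace:
  b=28
  b=28, val=42
  b=28, val=42, z=50
  b=92, val=42, z=50
  b=92, val=50, z=50

Final answer: 92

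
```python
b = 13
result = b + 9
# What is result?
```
Trace:
  b=13
  b=13, result=22

Final answer: 22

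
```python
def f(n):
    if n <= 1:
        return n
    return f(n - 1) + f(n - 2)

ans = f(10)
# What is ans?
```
Call trace (a repeated sub-call is expanded the first time; later identical calls just restate its return value):
f(n=10)
  f(n=9)
    f(n=8)
      f(n=7)
        f(n=6)
          f(n=5)
            f(n=4)
              f(n=3)
                f(n=2)
                  f(n=1)
                  -> return 1
                  f(n=0)
                  -> return 0
                -> return 1
                f(n=1)
                -> return 1
              -> return 2
              f(n=2) -> return 1  (same call as traced above)
            -> return 3
            f(n=3) -> return 2  (same call as traced above)
          -> return 5
          f(n=4) -> return 3  (same call as traced above)
        -> return 8
        f(n=5) -> return 5  (same call as traced above)
      -> return 13
      f(n=6) -> return 8  (same call as traced above)
    -> return 21
    f(n=7) -> return 13  (same call as traced above)
  -> return 34
  f(n=8) -> return 21  (same call as traced above)
-> return 55

Final answer: 55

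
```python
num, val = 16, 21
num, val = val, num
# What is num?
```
Trace:
  num=16, val=21
  num=21, val=16

Final answer: 21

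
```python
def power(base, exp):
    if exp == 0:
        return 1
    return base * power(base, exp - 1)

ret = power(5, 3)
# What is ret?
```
Call trace:
power(base=5, exp=3)
  power(base=5, exp=2)
    power(base=5, exp=1)
      power(base=5, exp=0)
      -> return 1
    -> return 5
  -> return 25
-> return 125

Final answer: 125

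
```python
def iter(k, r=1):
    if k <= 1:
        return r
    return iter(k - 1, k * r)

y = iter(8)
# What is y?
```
Call trace:
iter(k=8, r=1)
  iter(k=7, r=8)
    iter(k=6, r=56)
      iter(k=5, r=336)
        iter(k=4, r=1680)
          iter(k=3, r=6720)
            iter(k=2, r=20160)
              iter(k=1, r=40320)
              -> return 40320
            -> return 40320
          -> return 40320
        -> return 40320
      -> return 40320
    -> return 40320
  -> return 40320
-> return 40320

Final answer: 40320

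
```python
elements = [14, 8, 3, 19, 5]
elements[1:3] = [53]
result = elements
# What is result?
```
Trace:
  elements=[14, 8, 3, 19, 5]
  elements=[14, 53, 19, 5]
  elements=[14, 53, 19, 5], result=[14, 53, 19, 5]

Final answer: [14, 53, 19, 5]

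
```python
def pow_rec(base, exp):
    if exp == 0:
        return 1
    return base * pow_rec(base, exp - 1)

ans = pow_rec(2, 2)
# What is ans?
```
Call trace:
pow_rec(base=2, exp=2)
  pow_rec(base=2, exp=1)
    pow_rec(base=2, exp=0)
    -> return 1
  -> return 2
-> return 4

Final answer: 4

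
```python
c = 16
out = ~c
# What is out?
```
Trace:
  c=16
  c=16, out=-17

Final answer: -17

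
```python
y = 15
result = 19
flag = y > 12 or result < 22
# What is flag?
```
Trace:
  y=15
  y=15, result=19
  y=15, result=19, flag=True

Final answer: True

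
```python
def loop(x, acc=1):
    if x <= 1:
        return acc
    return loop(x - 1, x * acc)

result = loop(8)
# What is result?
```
Call trace:
loop(x=8, acc=1)
  loop(x=7, acc=8)
    loop(x=6, acc=56)
      loop(x=5, acc=336)
        loop(x=4, acc=1680)
          loop(x=3, acc=6720)
            loop(x=2, acc=20160)
              loop(x=1, acc=40320)
              -> return 40320
            -> return 40320
          -> return 40320
        -> return 40320
      -> return 40320
    -> return 40320
  -> return 40320
-> return 40320

Final answer: 40320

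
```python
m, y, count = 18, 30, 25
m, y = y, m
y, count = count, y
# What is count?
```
Trace:
  m=18, y=30, count=25
  m=30, y=18, count=25
  m=30, y=25, count=18

Final answer: 18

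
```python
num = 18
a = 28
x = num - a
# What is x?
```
Trace:
  num=18
  num=18, a=28
  num=18, a=28, x=-10

Final answer: -10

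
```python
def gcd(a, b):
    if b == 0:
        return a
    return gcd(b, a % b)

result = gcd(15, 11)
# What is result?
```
Call trace:
gcd(a=15, b=11)
  gcd(a=11, b=4)
    gcd(a=4, b=3)
      gcd(a=3, b=1)
        gcd(a=1, b=0)
        -> return 1
      -> return 1
    -> return 1
  -> return 1
-> return 1

Final answer: 1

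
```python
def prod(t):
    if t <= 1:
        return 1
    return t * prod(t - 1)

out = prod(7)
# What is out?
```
Call trace:
prod(t=7)
  prod(t=6)
    prod(t=5)
      prod(t=4)
        prod(t=3)
          prod(t=2)
            prod(t=1)
            -> return 1
          -> return 2
        -> return 6
      -> return 24
    -> return 120
  -> return 720
-> return 5040

Final answer: 5040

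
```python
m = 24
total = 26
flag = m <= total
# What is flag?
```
Trace:
  m=24
  m=24, total=26
  m=24, total=26, flag=True

Final answer: True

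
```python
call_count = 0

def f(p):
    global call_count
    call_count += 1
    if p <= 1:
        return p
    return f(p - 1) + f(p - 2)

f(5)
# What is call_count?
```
Call trace (a repeated sub-call is expanded the first time; later identical calls just restate its return value):
f(p=5)
  f(p=4)
    f(p=3)
      f(p=2)
        f(p=1)
        -> return 1
        f(p=0)
        -> return 0
      -> return 1
      f(p=1)
      -> return 1
    -> return 2
    f(p=2) -> return 1  (same call as traced above)
  -> return 3
  f(p=3) -> return 2  (same call as traced above)
-> return 5

call_count is incremented once per call, so count the calls in each subtree. Let C(p) = number of calls made by f(p).
C(0) = C(1) = 1 (base case, no recursion); C(p) = 1 + C(p - 1) + C(p - 2) otherwise.
C(2) = 1 + C(1) + C(0) = 1 + 1 + 1 = 3
C(3) = 1 + C(2) + C(1) = 1 + 3 + 1 = 5
C(4) = 1 + C(3) + C(2) = 1 + 5 + 3 = 9
C(5) = 1 + C(4) + C(3) = 1 + 9 + 5 = 15
call_count = C(5) = 15

Final answer: 15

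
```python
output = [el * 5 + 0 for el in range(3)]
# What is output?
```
Trace:
  el=0
  el=1
  el=2
  output=[0, 5, 10]

Final answer: [0, 5, 10]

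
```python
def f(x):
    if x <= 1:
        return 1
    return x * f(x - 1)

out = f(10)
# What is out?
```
Call trace:
f(x=10)
  f(x=9)
    f(x=8)
      f(x=7)
        f(x=6)
          f(x=5)
            f(x=4)
              f(x=3)
                f(x=2)
                  f(x=1)
                  -> return 1
                -> return 2
              -> return 6
            -> return 24
          -> return 120
        -> return 720
      -> return 5040
    -> return 40320
  -> return 362880
-> return 3628800

Final answer: 3628800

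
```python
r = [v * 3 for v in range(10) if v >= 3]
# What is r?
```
Trace:
  v=0
  v=1
  v=2
  v=3
  v=4
  v=5
  v=6
  v=7
  v=8
  v=9
  r=[9, 12, 15, 18, 21, 24, 27]

Final answer: [9, 12, 15, 18, 21, 24, 27]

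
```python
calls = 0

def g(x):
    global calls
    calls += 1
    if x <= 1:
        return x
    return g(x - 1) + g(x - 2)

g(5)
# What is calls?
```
Call trace (a repeated sub-call is expanded the first time; later identical calls just restate its return value):
g(x=5)
  g(x=4)
    g(x=3)
      g(x=2)
        g(x=1)
        -> return 1
        g(x=0)
        -> return 0
      -> return 1
      g(x=1)
      -> return 1
    -> return 2
    g(x=2) -> return 1  (same call as traced above)
  -> return 3
  g(x=3) -> return 2  (same call as traced above)
-> return 5

calls is incremented once per call, so count the calls in each subtree. Let C(x) = number of calls made by g(x).
C(0) = C(1) = 1 (base case, no recursion); C(x) = 1 + C(x - 1) + C(x - 2) otherwise.
C(2) = 1 + C(1) + C(0) = 1 + 1 + 1 = 3
C(3) = 1 + C(2) + C(1) = 1 + 3 + 1 = 5
C(4) = 1 + C(3) + C(2) = 1 + 5 + 3 = 9
C(5) = 1 + C(4) + C(3) = 1 + 9 + 5 = 15
calls = C(5) = 15

Final answer: 15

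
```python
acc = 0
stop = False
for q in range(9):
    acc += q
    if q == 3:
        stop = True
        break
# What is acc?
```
Trace:
  acc=0
  acc=0, stop=False
  acc=0, stop=False, q=0
  acc=1, stop=False, q=1
  acc=3, stop=False, q=2
  acc=6, stop=True, q=3

Final answer: 6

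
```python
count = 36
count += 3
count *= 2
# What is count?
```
Trace:
  count=36
  count=39
  count=78

Final answer: 78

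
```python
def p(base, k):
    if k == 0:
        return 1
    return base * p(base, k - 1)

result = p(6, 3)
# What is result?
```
Call trace:
p(base=6, k=3)
  p(base=6, k=2)
    p(base=6, k=1)
      p(base=6, k=0)
      -> return 1
    -> return 6
  -> return 36
-> return 216

Final answer: 216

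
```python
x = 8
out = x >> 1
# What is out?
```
Trace:
  x=8
  x=8, out=4

Final answer: 4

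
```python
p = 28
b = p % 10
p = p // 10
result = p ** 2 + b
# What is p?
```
Trace:
  p=28
  p=28, b=8
  p=2, b=8
  p=2, b=8, result=12

Final answer: 2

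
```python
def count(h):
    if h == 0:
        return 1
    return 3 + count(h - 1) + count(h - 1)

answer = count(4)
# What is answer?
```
Call trace (a repeated sub-call is expanded the first time; later identical calls just restate its return value):
count(h=4)
  count(h=3)
    count(h=2)
      count(h=1)
        count(h=0)
        -> return 1
        count(h=0)
        -> return 1
      -> return 5
      count(h=1) -> return 5  (same call as traced above)
    -> return 13
    count(h=2) -> return 13  (same call as traced above)
  -> return 29
  count(h=3) -> return 29  (same call as traced above)
-> return 61

Final answer: 61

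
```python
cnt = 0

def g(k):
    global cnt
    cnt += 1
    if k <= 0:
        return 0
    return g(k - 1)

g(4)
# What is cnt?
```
Call trace:
g(k=4)
  g(k=3)
    g(k=2)
      g(k=1)
        g(k=0)
        -> return 0
      -> return 0
    -> return 0
  -> return 0
-> return 0

cnt is incremented once per call. g is entered once for each k = 4, 3, 2, 1, 0 (the k <= 0 call returns without recursing), i.e. 4 + 1 calls.
cnt = 5

Final answer: 5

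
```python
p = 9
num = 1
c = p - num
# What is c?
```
Trace:
  p=9
  p=9, num=1
  p=9, num=1, c=8

Final answer: 8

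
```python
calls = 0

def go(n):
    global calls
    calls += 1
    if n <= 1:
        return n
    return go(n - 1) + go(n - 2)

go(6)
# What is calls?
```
Call trace (a repeated sub-call is expanded the first time; later identical calls just restate its return value):
go(n=6)
  go(n=5)
    go(n=4)
      go(n=3)
        go(n=2)
          go(n=1)
          -> return 1
          go(n=0)
          -> return 0
        -> return 1
        go(n=1)
        -> return 1
      -> return 2
      go(n=2) -> return 1  (same call as traced above)
    -> return 3
    go(n=3) -> return 2  (same call as traced above)
  -> return 5
  go(n=4) -> return 3  (same call as traced above)
-> return 8

calls is incremented once per call, so count the calls in each subtree. Let C(n) = number of calls made by go(n).
C(0) = C(1) = 1 (base case, no recursion); C(n) = 1 + C(n - 1) + C(n - 2) otherwise.
C(2) = 1 + C(1) + C(0) = 1 + 1 + 1 = 3
C(3) = 1 + C(2) + C(1) = 1 + 3 + 1 = 5
C(4) = 1 + C(3) + C(2) = 1 + 5 + 3 = 9
C(5) = 1 + C(4) + C(3) = 1 + 9 + 5 = 15
C(6) = 1 + C(5) + C(4) = 1 + 15 + 9 = 25
calls = C(6) = 25

Final answer: 25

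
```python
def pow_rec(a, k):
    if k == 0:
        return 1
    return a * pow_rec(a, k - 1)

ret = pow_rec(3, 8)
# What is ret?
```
Call trace:
pow_rec(a=3, k=8)
  pow_rec(a=3, k=7)
    pow_rec(a=3, k=6)
      pow_rec(a=3, k=5)
        pow_rec(a=3, k=4)
          pow_rec(a=3, k=3)
            pow_rec(a=3, k=2)
              pow_rec(a=3, k=1)
                pow_rec(a=3, k=0)
                -> return 1
              -> return 3
            -> return 9
          -> return 27
        -> return 81
      -> return 243
    -> return 729
  -> return 2187
-> return 6561

Final answer: 6561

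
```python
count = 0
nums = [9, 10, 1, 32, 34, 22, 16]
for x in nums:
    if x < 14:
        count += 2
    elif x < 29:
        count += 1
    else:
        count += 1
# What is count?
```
Trace:
  count=0
  count=2, x=9
  count=4, x=10
  count=6, x=1
  count=7, x=32
  count=8, x=34
  count=9, x=22
  count=10, x=16

Final answer: 10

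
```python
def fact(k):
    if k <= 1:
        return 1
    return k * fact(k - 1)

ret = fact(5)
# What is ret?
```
Call trace:
fact(k=5)
  fact(k=4)
    fact(k=3)
      fact(k=2)
        fact(k=1)
        -> return 1
      -> return 2
    -> return 6
  -> return 24
-> return 120

Final answer: 120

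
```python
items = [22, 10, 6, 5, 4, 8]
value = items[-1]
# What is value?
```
Trace:
  items=[22, 10, 6, 5, 4, 8]
  items=[22, 10, 6, 5, 4, 8], value=8

Final answer: 8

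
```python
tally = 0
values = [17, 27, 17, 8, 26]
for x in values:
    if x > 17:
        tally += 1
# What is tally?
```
Trace:
  tally=0
  tally=0, x=17
  tally=1, x=27
  tally=1, x=17
  tally=1, x=8
  tally=2, x=26

Final answer: 2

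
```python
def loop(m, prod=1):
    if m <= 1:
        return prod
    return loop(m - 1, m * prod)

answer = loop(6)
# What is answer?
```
Call trace:
loop(m=6, prod=1)
  loop(m=5, prod=6)
    loop(m=4, prod=30)
      loop(m=3, prod=120)
        loop(m=2, prod=360)
          loop(m=1, prod=720)
          -> return 720
        -> return 720
      -> return 720
    -> return 720
  -> return 720
-> return 720

Final answer: 720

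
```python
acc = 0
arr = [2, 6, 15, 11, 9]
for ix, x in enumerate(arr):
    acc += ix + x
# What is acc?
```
Trace:
  acc=0
  acc=2, ix=0, x=2
  acc=9, ix=1, x=6
  acc=26, ix=2, x=15
  acc=40, ix=3, x=11
  acc=53, ix=4, x=9

Final answer: 53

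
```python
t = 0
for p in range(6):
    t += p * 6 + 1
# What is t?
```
Trace:
  t=0
  t=1, p=0
  t=8, p=1
  t=21, p=2
  t=40, p=3
  t=65, p=4
  t=96, p=5

Final answer: 96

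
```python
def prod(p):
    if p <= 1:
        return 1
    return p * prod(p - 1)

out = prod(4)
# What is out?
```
Call trace:
prod(p=4)
  prod(p=3)
    prod(p=2)
      prod(p=1)
      -> return 1
    -> return 2
  -> return 6
-> return 24

Final answer: 24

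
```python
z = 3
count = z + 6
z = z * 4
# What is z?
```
Trace:
  z=3
  z=3, count=9
  z=12, count=9

Final answer: 12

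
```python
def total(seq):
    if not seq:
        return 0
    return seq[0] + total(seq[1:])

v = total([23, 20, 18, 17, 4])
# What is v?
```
Call trace:
total(seq=[23, 20, 18, 17, 4])
  total(seq=[20, 18, 17, 4])
    total(seq=[18, 17, 4])
      total(seq=[17, 4])
        total(seq=[4])
          total(seq=[])
          -> return 0
        -> return 4
      -> return 21
    -> return 39
  -> return 59
-> return 82

Final answer: 82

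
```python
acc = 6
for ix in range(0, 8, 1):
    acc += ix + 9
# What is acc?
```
Trace:
  acc=6
  acc=15, ix=0
  acc=25, ix=1
  acc=36, ix=2
  acc=48, ix=3
  acc=61, ix=4
  acc=75, ix=5
  acc=90, ix=6
  acc=106, ix=7

Final answer: 106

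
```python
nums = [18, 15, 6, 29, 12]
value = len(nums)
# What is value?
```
Trace:
  nums=[18, 15, 6, 29, 12]
  nums=[18, 15, 6, 29, 12], value=5

Final answer: 5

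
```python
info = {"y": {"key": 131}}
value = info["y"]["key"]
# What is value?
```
Trace:
  info={'y': {'key': 131}}
  info={'y': {'key': 131}}, value=131

Final answer: 131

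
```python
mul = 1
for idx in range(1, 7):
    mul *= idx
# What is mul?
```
Trace:
  mul=1
  mul=1, idx=1
  mul=2, idx=2
  mul=6, idx=3
  mul=24, idx=4
  mul=120, idx=5
  mul=720, idx=6

Final answer: 720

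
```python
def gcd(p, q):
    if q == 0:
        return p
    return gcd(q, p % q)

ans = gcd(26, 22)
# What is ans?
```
Call trace:
gcd(p=26, q=22)
  gcd(p=22, q=4)
    gcd(p=4, q=2)
      gcd(p=2, q=0)
      -> return 2
    -> return 2
  -> return 2
-> return 2

Final answer: 2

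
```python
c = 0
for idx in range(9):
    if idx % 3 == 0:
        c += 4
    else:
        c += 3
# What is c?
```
Trace:
  c=0
  c=4, idx=0
  c=7, idx=1
  c=10, idx=2
  c=14, idx=3
  c=17, idx=4
  c=20, idx=5
  c=24, idx=6
  c=27, idx=7
  c=30, idx=8

Final answer: 30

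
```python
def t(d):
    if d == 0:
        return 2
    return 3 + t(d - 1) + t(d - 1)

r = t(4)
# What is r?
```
Call trace (a repeated sub-call is expanded the first time; later identical calls just restate its return value):
t(d=4)
  t(d=3)
    t(d=2)
      t(d=1)
        t(d=0)
        -> return 2
        t(d=0)
        -> return 2
      -> return 7
      t(d=1) -> return 7  (same call as traced above)
    -> return 17
    t(d=2) -> return 17  (same call as traced above)
  -> return 37
  t(d=3) -> return 37  (same call as traced above)
-> return 77

Final answer: 77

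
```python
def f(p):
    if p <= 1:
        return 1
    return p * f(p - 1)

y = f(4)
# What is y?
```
Call trace:
f(p=4)
  f(p=3)
    f(p=2)
      f(p=1)
      -> return 1
    -> return 2
  -> return 6
-> return 24

Final answer: 24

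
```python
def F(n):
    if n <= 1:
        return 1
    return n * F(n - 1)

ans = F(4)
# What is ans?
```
Call trace:
F(n=4)
  F(n=3)
    F(n=2)
      F(n=1)
      -> return 1
    -> return 2
  -> return 6
-> return 24

Final answer: 24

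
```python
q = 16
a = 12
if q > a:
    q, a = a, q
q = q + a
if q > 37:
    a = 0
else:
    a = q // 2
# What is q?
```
Trace:
  q=16
  q=16, a=12
  q=12, a=16
  q=28, a=16
  q=28, a=14

Final answer: 28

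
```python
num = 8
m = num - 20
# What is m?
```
Trace:
  num=8
  num=8, m=-12

Final answer: -12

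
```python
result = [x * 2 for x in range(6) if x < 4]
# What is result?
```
Trace:
  x=0
  x=1
  x=2
  x=3
  x=4
  x=5
  result=[0, 2, 4, 6]

Final answer: [0, 2, 4, 6]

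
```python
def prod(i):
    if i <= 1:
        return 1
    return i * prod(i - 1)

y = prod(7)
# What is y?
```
Call trace:
prod(i=7)
  prod(i=6)
    prod(i=5)
      prod(i=4)
        prod(i=3)
          prod(i=2)
            prod(i=1)
            -> return 1
          -> return 2
        -> return 6
      -> return 24
    -> return 120
  -> return 720
-> return 5040

Final answer: 5040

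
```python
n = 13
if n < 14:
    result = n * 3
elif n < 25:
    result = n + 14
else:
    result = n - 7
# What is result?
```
Trace:
  n=13
  n=13, result=39

Final answer: 39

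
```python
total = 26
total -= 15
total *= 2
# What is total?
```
Trace:
  total=26
  total=11
  total=22

Final answer: 22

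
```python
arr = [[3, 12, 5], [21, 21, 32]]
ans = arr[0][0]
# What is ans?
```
Trace:
  arr=[[3, 12, 5], [21, 21, 32]]
  arr=[[3, 12, 5], [21, 21, 32]], ans=3

Final answer: 3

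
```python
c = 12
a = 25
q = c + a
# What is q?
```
Trace:
  c=12
  c=12, a=25
  c=12, a=25, q=37

Final answer: 37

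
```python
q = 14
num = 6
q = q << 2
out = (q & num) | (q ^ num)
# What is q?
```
Trace:
  q=14
  q=14, num=6
  q=56, num=6
  q=56, num=6, out=62

Final answer: 56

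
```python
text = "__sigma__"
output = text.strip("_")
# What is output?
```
Trace:
  text='__sigma__'
  text='__sigma__', output='sigma'

Final answer: 'sigma'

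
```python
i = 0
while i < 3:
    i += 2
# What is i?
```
Trace:
  i=0
  i=2
  i=4

Final answer: 4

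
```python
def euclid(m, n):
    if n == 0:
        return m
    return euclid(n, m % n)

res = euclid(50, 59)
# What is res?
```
Call trace:
euclid(m=50, n=59)
  euclid(m=59, n=50)
    euclid(m=50, n=9)
      euclid(m=9, n=5)
        euclid(m=5, n=4)
          euclid(m=4, n=1)
            euclid(m=1, n=0)
            -> return 1
          -> return 1
        -> return 1
      -> return 1
    -> return 1
  -> return 1
-> return 1

Final answer: 1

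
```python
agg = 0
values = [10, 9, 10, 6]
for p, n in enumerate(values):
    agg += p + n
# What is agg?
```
Trace:
  agg=0
  agg=10, p=0, n=10
  agg=20, p=1, n=9
  agg=32, p=2, n=10
  agg=41, p=3, n=6

Final answer: 41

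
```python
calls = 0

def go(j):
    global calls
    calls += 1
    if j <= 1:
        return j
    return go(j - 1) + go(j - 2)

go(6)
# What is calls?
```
Call trace (a repeated sub-call is expanded the first time; later identical calls just restate its return value):
go(j=6)
  go(j=5)
    go(j=4)
      go(j=3)
        go(j=2)
          go(j=1)
          -> return 1
          go(j=0)
          -> return 0
        -> return 1
        go(j=1)
        -> return 1
      -> return 2
      go(j=2) -> return 1  (same call as traced above)
    -> return 3
    go(j=3) -> return 2  (same call as traced above)
  -> return 5
  go(j=4) -> return 3  (same call as traced above)
-> return 8

calls is incremented once per call, so count the calls in each subtree. Let C(j) = number of calls made by go(j).
C(0) = C(1) = 1 (base case, no recursion); C(j) = 1 + C(j - 1) + C(j - 2) otherwise.
C(2) = 1 + C(1) + C(0) = 1 + 1 + 1 = 3
C(3) = 1 + C(2) + C(1) = 1 + 3 + 1 = 5
C(4) = 1 + C(3) + C(2) = 1 + 5 + 3 = 9
C(5) = 1 + C(4) + C(3) = 1 + 9 + 5 = 15
C(6) = 1 + C(5) + C(4) = 1 + 15 + 9 = 25
calls = C(6) = 25

Final answer: 25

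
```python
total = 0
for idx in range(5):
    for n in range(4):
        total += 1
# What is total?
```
Trace:
  total=0
  total=1, idx=0, n=0
  total=2, idx=0, n=1
  total=3, idx=0, n=2
  total=4, idx=0, n=3
  total=5, idx=1, n=0
  total=6, idx=1, n=1
  total=7, idx=1, n=2
  total=8, idx=1, n=3
  total=9, idx=2, n=0
  total=10, idx=2, n=1
  total=11, idx=2, n=2
  total=12, idx=2, n=3
  total=13, idx=3, n=0
  total=14, idx=3, n=1
  total=15, idx=3, n=2
  total=16, idx=3, n=3
  total=17, idx=4, n=0
  total=18, idx=4, n=1
  total=19, idx=4, n=2
  total=20, idx=4, n=3

Final answer: 20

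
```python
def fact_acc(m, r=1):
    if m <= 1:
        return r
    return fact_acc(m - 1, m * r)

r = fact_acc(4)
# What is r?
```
Call trace:
fact_acc(m=4, r=1)
  fact_acc(m=3, r=4)
    fact_acc(m=2, r=12)
      fact_acc(m=1, r=24)
      -> return 24
    -> return 24
  -> return 24
-> return 24

Final answer: 24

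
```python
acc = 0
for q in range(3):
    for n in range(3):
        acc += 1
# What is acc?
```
Trace:
  acc=0
  acc=1, q=0, n=0
  acc=2, q=0, n=1
  acc=3, q=0, n=2
  acc=4, q=1, n=0
  acc=5, q=1, n=1
  acc=6, q=1, n=2
  acc=7, q=2, n=0
  acc=8, q=2, n=1
  acc=9, q=2, n=2

Final answer: 9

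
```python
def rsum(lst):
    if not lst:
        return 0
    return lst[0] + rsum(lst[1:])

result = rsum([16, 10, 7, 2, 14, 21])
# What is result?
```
Call trace:
rsum(lst=[16, 10, 7, 2, 14, 21])
  rsum(lst=[10, 7, 2, 14, 21])
    rsum(lst=[7, 2, 14, 21])
      rsum(lst=[2, 14, 21])
        rsum(lst=[14, 21])
          rsum(lst=[21])
            rsum(lst=[])
            -> return 0
          -> return 21
        -> return 35
      -> return 37
    -> return 44
  -> return 54
-> return 70

Final answer: 70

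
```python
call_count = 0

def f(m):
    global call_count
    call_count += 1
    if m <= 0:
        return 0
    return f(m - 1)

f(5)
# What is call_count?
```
Call trace:
f(m=5)
  f(m=4)
    f(m=3)
      f(m=2)
        f(m=1)
          f(m=0)
          -> return 0
        -> return 0
      -> return 0
    -> return 0
  -> return 0
-> return 0

call_count is incremented once per call. f is entered once for each m = 5, 4, 3, 2, 1, 0 (the m <= 0 call returns without recursing), i.e. 5 + 1 calls.
call_count = 6

Final answer: 6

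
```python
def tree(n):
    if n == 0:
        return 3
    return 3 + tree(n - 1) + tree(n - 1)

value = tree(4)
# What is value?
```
Call trace (a repeated sub-call is expanded the first time; later identical calls just restate its return value):
tree(n=4)
  tree(n=3)
    tree(n=2)
      tree(n=1)
        tree(n=0)
        -> return 3
        tree(n=0)
        -> return 3
      -> return 9
      tree(n=1) -> return 9  (same call as traced above)
    -> return 21
    tree(n=2) -> return 21  (same call as traced above)
  -> return 45
  tree(n=3) -> return 45  (same call as traced above)
-> return 93

Final answer: 93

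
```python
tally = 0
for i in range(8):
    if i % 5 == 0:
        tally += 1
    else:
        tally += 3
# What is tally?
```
Trace:
  tally=0
  tally=1, i=0
  tally=4, i=1
  tally=7, i=2
  tally=10, i=3
  tally=13, i=4
  tally=14, i=5
  tally=17, i=6
  tally=20, i=7

Final answer: 20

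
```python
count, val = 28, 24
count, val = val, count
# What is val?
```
Trace:
  count=28, val=24
  count=24, val=28

Final answer: 28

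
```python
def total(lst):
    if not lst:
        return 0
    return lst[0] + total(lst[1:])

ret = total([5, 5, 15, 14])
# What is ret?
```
Call trace:
total(lst=[5, 5, 15, 14])
  total(lst=[5, 15, 14])
    total(lst=[15, 14])
      total(lst=[14])
        total(lst=[])
        -> return 0
      -> return 14
    -> return 29
  -> return 34
-> return 39

Final answer: 39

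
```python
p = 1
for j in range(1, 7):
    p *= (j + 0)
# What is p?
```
Trace:
  p=1
  p=1, j=1
  p=2, j=2
  p=6, j=3
  p=24, j=4
  p=120, j=5
  p=720, j=6

Final answer: 720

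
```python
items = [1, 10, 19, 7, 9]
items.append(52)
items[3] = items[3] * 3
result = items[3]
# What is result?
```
Trace:
  items=[1, 10, 19, 7, 9]
  items=[1, 10, 19, 7, 9, 52]
  items=[1, 10, 19, 21, 9, 52]
  items=[1, 10, 19, 21, 9, 52], result=21

Final answer: 21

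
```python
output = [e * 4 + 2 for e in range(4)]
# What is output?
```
Trace:
  e=0
  e=1
  e=2
  e=3
  output=[2, 6, 10, 14]

Final answer: [2, 6, 10, 14]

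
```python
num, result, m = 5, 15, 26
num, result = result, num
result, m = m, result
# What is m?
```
Trace:
  num=5, result=15, m=26
  num=15, result=5, m=26
  num=15, result=26, m=5

Final answer: 5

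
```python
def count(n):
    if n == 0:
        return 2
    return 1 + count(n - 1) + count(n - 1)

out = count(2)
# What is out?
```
Call trace (a repeated sub-call is expanded the first time; later identical calls just restate its return value):
count(n=2)
  count(n=1)
    count(n=0)
    -> return 2
    count(n=0)
    -> return 2
  -> return 5
  count(n=1) -> return 5  (same call as traced above)
-> return 11

Final answer: 11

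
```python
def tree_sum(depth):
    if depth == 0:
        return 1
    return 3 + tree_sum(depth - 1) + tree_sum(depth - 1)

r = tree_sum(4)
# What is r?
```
Call trace (a repeated sub-call is expanded the first time; later identical calls just restate its return value):
tree_sum(depth=4)
  tree_sum(depth=3)
    tree_sum(depth=2)
      tree_sum(depth=1)
        tree_sum(depth=0)
        -> return 1
        tree_sum(depth=0)
        -> return 1
      -> return 5
      tree_sum(depth=1) -> return 5  (same call as traced above)
    -> return 13
    tree_sum(depth=2) -> return 13  (same call as traced above)
  -> return 29
  tree_sum(depth=3) -> return 29  (same call as traced above)
-> return 61

Final answer: 61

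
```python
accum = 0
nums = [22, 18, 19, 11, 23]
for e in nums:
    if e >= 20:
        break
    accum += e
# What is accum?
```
Trace:
  accum=0
  accum=0, e=22

Final answer: 0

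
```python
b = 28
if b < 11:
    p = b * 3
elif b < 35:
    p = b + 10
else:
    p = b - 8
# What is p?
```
Trace:
  b=28
  b=28, p=38

Final answer: 38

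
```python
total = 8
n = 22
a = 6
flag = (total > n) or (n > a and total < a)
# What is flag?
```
Trace:
  total=8
  total=8, n=22
  total=8, n=22, a=6
  total=8, n=22, a=6, flag=False

Final answer: False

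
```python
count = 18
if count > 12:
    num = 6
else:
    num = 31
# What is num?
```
Trace:
  count=18
  count=18, num=6

Final answer: 6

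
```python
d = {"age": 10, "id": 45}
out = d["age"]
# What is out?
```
Trace:
  d={'age': 10, 'id': 45}
  d={'age': 10, 'id': 45}, out=10

Final answer: 10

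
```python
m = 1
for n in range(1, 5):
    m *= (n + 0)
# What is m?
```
Trace:
  m=1
  m=1, n=1
  m=2, n=2
  m=6, n=3
  m=24, n=4

Final answer: 24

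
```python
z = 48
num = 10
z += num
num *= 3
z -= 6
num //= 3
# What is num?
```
Trace:
  z=48
  z=48, num=10
  z=58, num=10
  z=58, num=30
  z=52, num=30
  z=52, num=10

Final answer: 10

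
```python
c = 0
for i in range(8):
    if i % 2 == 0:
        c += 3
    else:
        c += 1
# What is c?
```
Trace:
  c=0
  c=3, i=0
  c=4, i=1
  c=7, i=2
  c=8, i=3
  c=11, i=4
  c=12, i=5
  c=15, i=6
  c=16, i=7

Final answer: 16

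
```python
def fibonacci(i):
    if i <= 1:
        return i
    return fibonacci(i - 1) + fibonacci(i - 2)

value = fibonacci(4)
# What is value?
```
Call trace (a repeated sub-call is expanded the first time; later identical calls just restate its return value):
fibonacci(i=4)
  fibonacci(i=3)
    fibonacci(i=2)
      fibonacci(i=1)
      -> return 1
      fibonacci(i=0)
      -> return 0
    -> return 1
    fibonacci(i=1)
    -> return 1
  -> return 2
  fibonacci(i=2) -> return 1  (same call as traced above)
-> return 3

Final answer: 3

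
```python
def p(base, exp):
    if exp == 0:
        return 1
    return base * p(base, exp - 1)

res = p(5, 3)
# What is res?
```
Call trace:
p(base=5, exp=3)
  p(base=5, exp=2)
    p(base=5, exp=1)
      p(base=5, exp=0)
      -> return 1
    -> return 5
  -> return 25
-> return 125

Final answer: 125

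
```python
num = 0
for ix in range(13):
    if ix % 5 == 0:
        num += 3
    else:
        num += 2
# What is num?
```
Trace:
  num=0
  num=3, ix=0
  num=5, ix=1
  num=7, ix=2
  num=9, ix=3
  num=11, ix=4
  num=14, ix=5
  num=16, ix=6
  num=18, ix=7
  num=20, ix=8
  num=22, ix=9
  num=25, ix=10
  num=27, ix=11
  num=29, ix=12

Final answer: 29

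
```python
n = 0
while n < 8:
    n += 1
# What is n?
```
Trace:
  n=0
  n=1
  n=2
  n=3
  n=4
  n=5
  n=6
  n=7
  n=8

Final answer: 8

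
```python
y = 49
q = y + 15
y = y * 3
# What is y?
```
Trace:
  y=49
  y=49, q=64
  y=147, q=64

Final answer: 147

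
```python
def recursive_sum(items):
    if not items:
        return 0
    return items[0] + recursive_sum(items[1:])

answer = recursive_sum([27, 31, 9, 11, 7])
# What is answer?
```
Call trace:
recursive_sum(items=[27, 31, 9, 11, 7])
  recursive_sum(items=[31, 9, 11, 7])
    recursive_sum(items=[9, 11, 7])
      recursive_sum(items=[11, 7])
        recursive_sum(items=[7])
          recursive_sum(items=[])
          -> return 0
        -> return 7
      -> return 18
    -> return 27
  -> return 58
-> return 85

Final answer: 85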